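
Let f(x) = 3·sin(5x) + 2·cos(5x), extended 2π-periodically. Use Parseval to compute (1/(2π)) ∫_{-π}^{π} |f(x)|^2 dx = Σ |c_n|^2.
Σ |c_n|^2 = 13/2

Expand |f|^2 and use orthogonality of {sin(nx), cos(mx)} on [-π, π]:
  ∫_{-π}^{π} sin(nx)^2 dx = π, ∫ cos(mx)^2 dx = π, and cross terms integrate to 0.
So ∫_{-π}^{π} f(x)^2 dx = 3^2 · π + 2^2 · π = (9 + 4)π.
Divide by 2π: (9 + 4)/2 = 13/2.
By Parseval, this equals Σ |c_n|^2.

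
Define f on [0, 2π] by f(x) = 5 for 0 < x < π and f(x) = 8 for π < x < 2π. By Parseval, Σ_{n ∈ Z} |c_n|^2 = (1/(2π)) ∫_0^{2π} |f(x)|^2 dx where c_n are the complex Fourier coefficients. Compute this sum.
Σ |c_n|^2 = 89/2

Parseval equates the L^2 energy of f (normalised by 1/(2π)) with the ℓ^2 sum of its Fourier coefficients: (1/(2π)) ∫_0^{2π} |f|^2 = Σ |c_n|^2.
Compute the left side: (1/(2π)) [∫_0^π 5^2 dx + ∫_π^{2π} 8^2 dx] = (1/(2π)) · (25π + 64π) = (25 + 64)/2 = 89/2.
So Σ_{n ∈ Z} |c_n|^2 = 89/2.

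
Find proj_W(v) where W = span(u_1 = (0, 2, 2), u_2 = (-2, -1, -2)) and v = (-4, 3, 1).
proj_W(v) = (-4, 3, 1)

Set up U = [u_1 | ... | u_2] ∈ R^(3×2). The projector onto W = col(U) is P = U (U^T U)^(-1) U^T.
Compute U^T U =
  [8, -6]
  [-6, 9],
and U^T v = (8, 3).
Solve U^T U · c = U^T v for the coefficients: c = (5/2, 2). The projection is proj_W(v) = U c.
Check: (v - proj_W(v)) · u_1 = 0  (should be 0).
Check: (v - proj_W(v)) · u_2 = 0  (should be 0).
Result: proj_W(v) = (-4, 3, 1).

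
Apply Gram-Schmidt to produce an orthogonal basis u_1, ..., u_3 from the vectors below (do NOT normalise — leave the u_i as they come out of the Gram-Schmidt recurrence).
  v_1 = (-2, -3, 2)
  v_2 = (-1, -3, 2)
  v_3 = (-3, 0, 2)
Orthogonal basis:
  u_1 = (-2, -3, 2)
  u_2 = (13/17, -6/17, 4/17)
  u_3 = (0, 12/13, 18/13)

Apply the Gram-Schmidt recurrence
  u_1 = v_1
  u_i = v_i − Σ_{j<i} ((v_i · u_j) / (u_j · u_j)) · u_j.

Step by step this gives:
  u_1 = (-2, -3, 2)
  u_2 = (13/17, -6/17, 4/17)
  u_3 = (0, 12/13, 18/13)

Orthogonality check:
  u_2 · u_1 = 0 (should be 0)
  u_3 · u_1 = 0 (should be 0)
  u_3 · u_2 = 0 (should be 0)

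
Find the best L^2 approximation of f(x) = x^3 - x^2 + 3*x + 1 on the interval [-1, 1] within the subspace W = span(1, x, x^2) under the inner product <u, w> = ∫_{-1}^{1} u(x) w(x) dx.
g(x) = -x^2 + 18*x/5 + 1

The best approximation g ∈ W is the orthogonal projection of f onto W. Writing g = a_0 + a_1 x + a_2 x^2, the coefficients solve the normal equations G · a = b where
  G_{ij} = <φ_i, φ_j> and b_i = <f, φ_i>, with φ_0 = 1, φ_1 = x, φ_2 = x^2.
G =
  [2, 0, 2/3]
  [0, 2/3, 0]
  [2/3, 0, 2/5],
b = (4/3, 12/5, 4/15).
Solving gives a_0 = 1, a_1 = 18/5, a_2 = -1, so
  g(x) = -x^2 + 18*x/5 + 1.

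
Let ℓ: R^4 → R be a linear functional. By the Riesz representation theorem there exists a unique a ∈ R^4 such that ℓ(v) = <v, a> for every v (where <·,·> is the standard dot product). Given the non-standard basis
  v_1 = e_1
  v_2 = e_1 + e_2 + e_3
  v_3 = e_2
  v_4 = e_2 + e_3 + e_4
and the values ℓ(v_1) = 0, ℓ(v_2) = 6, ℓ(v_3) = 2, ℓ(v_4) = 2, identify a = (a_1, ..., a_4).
a = (0, 2, 4, -4)

Write a = (a_1, ..., a_4) in the standard basis. For each basis vector v_i, ℓ(v_i) = <v_i, a> is a linear equation in the a_j's. Collect the n equations into a matrix system V a = ℓ, where row i of V is v_i (expressed in the standard basis). Since V is invertible (lower-triangular with 1s on the diagonal, up to permutation), solve by back-substitution:
  V =
[[1, 0, 0, 0],
 [1, 1, 1, 0],
 [0, 1, 0, 0],
 [0, 1, 1, 1]]
  V a = (0, 6, 2, 2)
Solving gives a = (0, 2, 4, -4).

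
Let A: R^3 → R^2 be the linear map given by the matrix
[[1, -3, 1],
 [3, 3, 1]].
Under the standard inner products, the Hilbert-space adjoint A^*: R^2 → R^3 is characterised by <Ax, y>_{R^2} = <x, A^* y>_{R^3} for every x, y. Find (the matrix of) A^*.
A^* = A^T =
[[1, 3],
 [-3, 3],
 [1, 1]]

For real matrices with standard dot products, the defining identity <Ax, y> = <x, A^* y> gives (Ax)^T y = x^T (A^*) y, i.e. x^T A^T y = x^T (A^*) y. Since this holds for all x, y, we must have A^* = A^T. Therefore
A^* =
[[1, 3],
 [-3, 3],
 [1, 1]].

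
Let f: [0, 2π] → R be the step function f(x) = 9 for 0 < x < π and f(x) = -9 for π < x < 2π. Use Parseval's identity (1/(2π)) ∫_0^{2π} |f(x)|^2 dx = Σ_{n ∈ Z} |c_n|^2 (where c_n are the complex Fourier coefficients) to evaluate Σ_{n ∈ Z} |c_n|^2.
Σ |c_n|^2 = 81

Parseval equates the L^2 energy of f (normalised by 1/(2π)) with the ℓ^2 sum of its Fourier coefficients: (1/(2π)) ∫_0^{2π} |f|^2 = Σ |c_n|^2.
Compute the left side: (1/(2π)) [∫_0^π 9^2 dx + ∫_π^{2π} (-9)^2 dx] = (1/(2π)) · (81π + 81π) = (81 + 81)/2 = 81.
So Σ_{n ∈ Z} |c_n|^2 = 81.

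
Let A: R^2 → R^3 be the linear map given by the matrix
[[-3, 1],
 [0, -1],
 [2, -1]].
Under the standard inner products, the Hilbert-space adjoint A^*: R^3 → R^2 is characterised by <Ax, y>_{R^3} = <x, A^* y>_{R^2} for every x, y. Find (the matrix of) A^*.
A^* = A^T =
[[-3, 0, 2],
 [1, -1, -1]]

For real matrices with standard dot products, the defining identity <Ax, y> = <x, A^* y> gives (Ax)^T y = x^T (A^*) y, i.e. x^T A^T y = x^T (A^*) y. Since this holds for all x, y, we must have A^* = A^T. Therefore
A^* =
[[-3, 0, 2],
 [1, -1, -1]].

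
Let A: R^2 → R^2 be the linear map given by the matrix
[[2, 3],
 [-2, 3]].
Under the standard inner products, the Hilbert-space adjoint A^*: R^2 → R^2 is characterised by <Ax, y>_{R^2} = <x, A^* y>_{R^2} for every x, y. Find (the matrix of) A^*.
A^* = A^T =
[[2, -2],
 [3, 3]]

For real matrices with standard dot products, the defining identity <Ax, y> = <x, A^* y> gives (Ax)^T y = x^T (A^*) y, i.e. x^T A^T y = x^T (A^*) y. Since this holds for all x, y, we must have A^* = A^T. Therefore
A^* =
[[2, -2],
 [3, 3]].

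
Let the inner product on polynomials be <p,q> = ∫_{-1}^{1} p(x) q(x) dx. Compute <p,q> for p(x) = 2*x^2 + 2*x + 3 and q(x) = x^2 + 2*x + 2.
<p,q> = 302/15

Expand the product: p(x)·q(x) = 2*x^4 + 6*x^3 + 11*x^2 + 10*x + 6.
∫_{-1}^{1} of each monomial x^k gives [2/(k+1) if k even, 0 if k odd]. Integrating term-by-term (or equivalently evaluating the antiderivative F(x) = 2*x^5/5 + 3*x^4/2 + 11*x^3/3 + 5*x^2 + 6*x at the endpoints):
  F(1) − F(−1) = 497/30 − (-107/30) = 302/15.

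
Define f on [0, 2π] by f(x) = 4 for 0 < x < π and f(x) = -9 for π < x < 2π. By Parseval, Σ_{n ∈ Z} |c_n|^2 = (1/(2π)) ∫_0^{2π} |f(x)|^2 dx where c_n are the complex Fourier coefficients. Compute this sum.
Σ |c_n|^2 = 97/2

Parseval equates the L^2 energy of f (normalised by 1/(2π)) with the ℓ^2 sum of its Fourier coefficients: (1/(2π)) ∫_0^{2π} |f|^2 = Σ |c_n|^2.
Compute the left side: (1/(2π)) [∫_0^π 4^2 dx + ∫_π^{2π} (-9)^2 dx] = (1/(2π)) · (16π + 81π) = (16 + 81)/2 = 97/2.
So Σ_{n ∈ Z} |c_n|^2 = 97/2.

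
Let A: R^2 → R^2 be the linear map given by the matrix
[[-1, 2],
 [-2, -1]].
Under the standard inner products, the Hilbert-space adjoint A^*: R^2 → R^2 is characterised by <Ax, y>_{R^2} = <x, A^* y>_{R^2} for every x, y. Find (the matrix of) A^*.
A^* = A^T =
[[-1, -2],
 [2, -1]]

For real matrices with standard dot products, the defining identity <Ax, y> = <x, A^* y> gives (Ax)^T y = x^T (A^*) y, i.e. x^T A^T y = x^T (A^*) y. Since this holds for all x, y, we must have A^* = A^T. Therefore
A^* =
[[-1, -2],
 [2, -1]].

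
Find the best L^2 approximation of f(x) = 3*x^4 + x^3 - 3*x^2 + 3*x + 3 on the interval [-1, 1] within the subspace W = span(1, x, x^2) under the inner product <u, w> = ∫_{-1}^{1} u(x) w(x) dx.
g(x) = -3*x^2/7 + 18*x/5 + 96/35

The best approximation g ∈ W is the orthogonal projection of f onto W. Writing g = a_0 + a_1 x + a_2 x^2, the coefficients solve the normal equations G · a = b where
  G_{ij} = <φ_i, φ_j> and b_i = <f, φ_i>, with φ_0 = 1, φ_1 = x, φ_2 = x^2.
G =
  [2, 0, 2/3]
  [0, 2/3, 0]
  [2/3, 0, 2/5],
b = (26/5, 12/5, 58/35).
Solving gives a_0 = 96/35, a_1 = 18/5, a_2 = -3/7, so
  g(x) = -3*x^2/7 + 18*x/5 + 96/35.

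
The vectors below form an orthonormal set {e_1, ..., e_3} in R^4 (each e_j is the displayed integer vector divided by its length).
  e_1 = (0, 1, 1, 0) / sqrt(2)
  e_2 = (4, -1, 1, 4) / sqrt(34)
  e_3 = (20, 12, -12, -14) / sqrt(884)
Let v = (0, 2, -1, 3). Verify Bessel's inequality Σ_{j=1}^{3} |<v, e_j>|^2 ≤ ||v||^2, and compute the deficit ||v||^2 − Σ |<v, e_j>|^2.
Σ |<v, e_j>|^2 = 38/13; ||v||^2 = 14; deficit = 144/13

Write each e_j = u_j / sqrt(<u_j, u_j>) where u_j is the displayed integer vector. Then <v, e_j> = <v, u_j> / sqrt(<u_j, u_j>), so |<v, e_j>|^2 = <v, u_j>^2 / <u_j, u_j>.
Coefficients: <v, e_1> = 1/sqrt(2), <v, e_2> = 9/sqrt(34), <v, e_3> = -6/sqrt(884).
Square and sum: Σ |<v, e_j>|^2 = 38/13.
Compute ||v||^2 = v·v = 14.
Deficit = 14 − 38/13 = 144/13 ≥ 0, confirming Bessel's inequality. (The deficit equals ||v − Σ <v,e_j> e_j||^2, the squared distance from v to span{e_j}.)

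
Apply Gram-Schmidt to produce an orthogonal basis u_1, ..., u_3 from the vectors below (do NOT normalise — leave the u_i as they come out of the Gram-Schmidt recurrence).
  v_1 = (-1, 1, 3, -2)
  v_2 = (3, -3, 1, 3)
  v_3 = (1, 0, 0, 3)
Orthogonal basis:
  u_1 = (-1, 1, 3, -2)
  u_2 = (12/5, -12/5, 14/5, 9/5)
  u_3 = (-100/339, 439/339, 49/113, 490/339)

Apply the Gram-Schmidt recurrence
  u_1 = v_1
  u_i = v_i − Σ_{j<i} ((v_i · u_j) / (u_j · u_j)) · u_j.

Step by step this gives:
  u_1 = (-1, 1, 3, -2)
  u_2 = (12/5, -12/5, 14/5, 9/5)
  u_3 = (-100/339, 439/339, 49/113, 490/339)

Orthogonality check:
  u_2 · u_1 = 0 (should be 0)
  u_3 · u_1 = 0 (should be 0)
  u_3 · u_2 = 0 (should be 0)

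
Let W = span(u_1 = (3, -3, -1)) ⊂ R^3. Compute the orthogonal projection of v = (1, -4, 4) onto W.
proj_W(v) = (33/19, -33/19, -11/19)

Set up U = [u_1 | ... | u_1] ∈ R^(3×1). The projector onto W = col(U) is P = U (U^T U)^(-1) U^T.
Compute U^T U =
  [19],
and U^T v = (11).
Solve U^T U · c = U^T v for the coefficients: c = (11/19). The projection is proj_W(v) = U c.
Check: (v - proj_W(v)) · u_1 = 0  (should be 0).
Result: proj_W(v) = (33/19, -33/19, -11/19).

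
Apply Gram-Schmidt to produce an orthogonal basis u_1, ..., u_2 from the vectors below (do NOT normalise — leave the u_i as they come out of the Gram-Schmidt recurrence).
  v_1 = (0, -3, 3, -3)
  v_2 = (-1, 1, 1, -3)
Orthogonal basis:
  u_1 = (0, -3, 3, -3)
  u_2 = (-1, 2, 0, -2)

Apply the Gram-Schmidt recurrence
  u_1 = v_1
  u_i = v_i − Σ_{j<i} ((v_i · u_j) / (u_j · u_j)) · u_j.

Step by step this gives:
  u_1 = (0, -3, 3, -3)
  u_2 = (-1, 2, 0, -2)

Orthogonality check:
  u_2 · u_1 = 0 (should be 0)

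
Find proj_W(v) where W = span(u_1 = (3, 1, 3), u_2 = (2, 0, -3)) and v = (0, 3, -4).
proj_W(v) = (159/238, -81/238, -423/119)

Set up U = [u_1 | ... | u_2] ∈ R^(3×2). The projector onto W = col(U) is P = U (U^T U)^(-1) U^T.
Compute U^T U =
  [19, -3]
  [-3, 13],
and U^T v = (-9, 12).
Solve U^T U · c = U^T v for the coefficients: c = (-81/238, 201/238). The projection is proj_W(v) = U c.
Check: (v - proj_W(v)) · u_1 = 0  (should be 0).
Check: (v - proj_W(v)) · u_2 = 0  (should be 0).
Result: proj_W(v) = (159/238, -81/238, -423/119).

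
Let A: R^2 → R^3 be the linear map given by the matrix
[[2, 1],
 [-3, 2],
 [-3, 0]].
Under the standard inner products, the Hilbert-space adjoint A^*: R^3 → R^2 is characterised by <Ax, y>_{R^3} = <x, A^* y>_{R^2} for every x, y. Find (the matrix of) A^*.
A^* = A^T =
[[2, -3, -3],
 [1, 2, 0]]

For real matrices with standard dot products, the defining identity <Ax, y> = <x, A^* y> gives (Ax)^T y = x^T (A^*) y, i.e. x^T A^T y = x^T (A^*) y. Since this holds for all x, y, we must have A^* = A^T. Therefore
A^* =
[[2, -3, -3],
 [1, 2, 0]].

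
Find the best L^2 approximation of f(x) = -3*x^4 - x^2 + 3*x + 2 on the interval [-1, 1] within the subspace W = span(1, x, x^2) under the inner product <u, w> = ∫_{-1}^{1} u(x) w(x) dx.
g(x) = -25*x^2/7 + 3*x + 79/35

The best approximation g ∈ W is the orthogonal projection of f onto W. Writing g = a_0 + a_1 x + a_2 x^2, the coefficients solve the normal equations G · a = b where
  G_{ij} = <φ_i, φ_j> and b_i = <f, φ_i>, with φ_0 = 1, φ_1 = x, φ_2 = x^2.
G =
  [2, 0, 2/3]
  [0, 2/3, 0]
  [2/3, 0, 2/5],
b = (32/15, 2, 8/105).
Solving gives a_0 = 79/35, a_1 = 3, a_2 = -25/7, so
  g(x) = -25*x^2/7 + 3*x + 79/35.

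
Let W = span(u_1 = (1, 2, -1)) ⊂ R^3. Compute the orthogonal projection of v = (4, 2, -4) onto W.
proj_W(v) = (2, 4, -2)

Set up U = [u_1 | ... | u_1] ∈ R^(3×1). The projector onto W = col(U) is P = U (U^T U)^(-1) U^T.
Compute U^T U =
  [6],
and U^T v = (12).
Solve U^T U · c = U^T v for the coefficients: c = (2). The projection is proj_W(v) = U c.
Check: (v - proj_W(v)) · u_1 = 0  (should be 0).
Result: proj_W(v) = (2, 4, -2).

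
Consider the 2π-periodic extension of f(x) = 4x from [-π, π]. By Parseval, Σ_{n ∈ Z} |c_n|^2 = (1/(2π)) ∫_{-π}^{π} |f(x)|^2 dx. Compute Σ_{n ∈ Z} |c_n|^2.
Σ |c_n|^2 = 16π^2/3

Expand and integrate term by term over [-π, π]:
  ∫ (4x)^2 dx = 16·(2π^3/3); ∫ 2·4·(0)·x dx = 0 (odd integrand); ∫ 0^2 dx = 0·2π.
So (1/(2π)) ∫_{-π}^{π} (4x)^2 dx = 16π^2/3 + 0 = 16π^2/3.
Parseval ⇒ Σ |c_n|^2 = 16π^2/3.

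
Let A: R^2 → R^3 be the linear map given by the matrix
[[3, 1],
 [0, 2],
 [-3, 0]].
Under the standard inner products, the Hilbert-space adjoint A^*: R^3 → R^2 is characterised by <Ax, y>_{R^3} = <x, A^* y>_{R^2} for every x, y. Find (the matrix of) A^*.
A^* = A^T =
[[3, 0, -3],
 [1, 2, 0]]

For real matrices with standard dot products, the defining identity <Ax, y> = <x, A^* y> gives (Ax)^T y = x^T (A^*) y, i.e. x^T A^T y = x^T (A^*) y. Since this holds for all x, y, we must have A^* = A^T. Therefore
A^* =
[[3, 0, -3],
 [1, 2, 0]].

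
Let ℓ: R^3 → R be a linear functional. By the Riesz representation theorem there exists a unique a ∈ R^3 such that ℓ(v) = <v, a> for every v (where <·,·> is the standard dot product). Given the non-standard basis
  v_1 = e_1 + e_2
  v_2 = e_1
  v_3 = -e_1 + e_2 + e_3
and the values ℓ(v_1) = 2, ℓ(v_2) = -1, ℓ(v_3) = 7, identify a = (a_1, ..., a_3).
a = (-1, 3, 3)

Write a = (a_1, ..., a_3) in the standard basis. For each basis vector v_i, ℓ(v_i) = <v_i, a> is a linear equation in the a_j's. Collect the n equations into a matrix system V a = ℓ, where row i of V is v_i (expressed in the standard basis). Since V is invertible (lower-triangular with 1s on the diagonal, up to permutation), solve by back-substitution:
  V =
[[1, 1, 0],
 [1, 0, 0],
 [-1, 1, 1]]
  V a = (2, -1, 7)
Solving gives a = (-1, 3, 3).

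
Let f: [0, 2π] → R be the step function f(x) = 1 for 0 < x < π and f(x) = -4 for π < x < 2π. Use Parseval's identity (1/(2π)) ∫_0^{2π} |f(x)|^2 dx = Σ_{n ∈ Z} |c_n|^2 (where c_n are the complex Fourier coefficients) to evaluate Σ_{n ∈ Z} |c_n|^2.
Σ |c_n|^2 = 17/2

Parseval equates the L^2 energy of f (normalised by 1/(2π)) with the ℓ^2 sum of its Fourier coefficients: (1/(2π)) ∫_0^{2π} |f|^2 = Σ |c_n|^2.
Compute the left side: (1/(2π)) [∫_0^π 1^2 dx + ∫_π^{2π} (-4)^2 dx] = (1/(2π)) · (1π + 16π) = (1 + 16)/2 = 17/2.
So Σ_{n ∈ Z} |c_n|^2 = 17/2.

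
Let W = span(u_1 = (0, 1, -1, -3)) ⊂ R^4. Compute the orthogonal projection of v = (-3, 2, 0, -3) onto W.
proj_W(v) = (0, 1, -1, -3)

Set up U = [u_1 | ... | u_1] ∈ R^(4×1). The projector onto W = col(U) is P = U (U^T U)^(-1) U^T.
Compute U^T U =
  [11],
and U^T v = (11).
Solve U^T U · c = U^T v for the coefficients: c = (1). The projection is proj_W(v) = U c.
Check: (v - proj_W(v)) · u_1 = 0  (should be 0).
Result: proj_W(v) = (0, 1, -1, -3).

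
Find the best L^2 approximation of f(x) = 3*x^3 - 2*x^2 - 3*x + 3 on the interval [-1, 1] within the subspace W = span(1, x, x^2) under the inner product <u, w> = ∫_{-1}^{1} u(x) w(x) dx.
g(x) = -2*x^2 - 6*x/5 + 3

The best approximation g ∈ W is the orthogonal projection of f onto W. Writing g = a_0 + a_1 x + a_2 x^2, the coefficients solve the normal equations G · a = b where
  G_{ij} = <φ_i, φ_j> and b_i = <f, φ_i>, with φ_0 = 1, φ_1 = x, φ_2 = x^2.
G =
  [2, 0, 2/3]
  [0, 2/3, 0]
  [2/3, 0, 2/5],
b = (14/3, -4/5, 6/5).
Solving gives a_0 = 3, a_1 = -6/5, a_2 = -2, so
  g(x) = -2*x^2 - 6*x/5 + 3.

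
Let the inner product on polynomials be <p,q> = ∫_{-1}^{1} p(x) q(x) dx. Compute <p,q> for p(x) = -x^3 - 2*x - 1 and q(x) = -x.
<p,q> = 26/15

Expand the product: p(x)·q(x) = x^4 + 2*x^2 + x.
∫_{-1}^{1} of each monomial x^k gives [2/(k+1) if k even, 0 if k odd]. Integrating term-by-term (or equivalently evaluating the antiderivative F(x) = x^5/5 + 2*x^3/3 + x^2/2 at the endpoints):
  F(1) − F(−1) = 41/30 − (-11/30) = 26/15.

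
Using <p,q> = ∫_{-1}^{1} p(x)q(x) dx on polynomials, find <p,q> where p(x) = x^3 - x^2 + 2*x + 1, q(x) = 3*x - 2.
<p,q> = 38/15

Expand the product: p(x)·q(x) = 3*x^4 - 5*x^3 + 8*x^2 - x - 2.
∫_{-1}^{1} of each monomial x^k gives [2/(k+1) if k even, 0 if k odd]. Integrating term-by-term (or equivalently evaluating the antiderivative F(x) = 3*x^5/5 - 5*x^4/4 + 8*x^3/3 - x^2/2 - 2*x at the endpoints):
  F(1) − F(−1) = -29/60 − (-181/60) = 38/15.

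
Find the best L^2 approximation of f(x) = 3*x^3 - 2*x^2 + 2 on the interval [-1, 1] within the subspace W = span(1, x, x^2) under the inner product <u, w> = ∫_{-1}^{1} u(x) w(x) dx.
g(x) = -2*x^2 + 9*x/5 + 2

The best approximation g ∈ W is the orthogonal projection of f onto W. Writing g = a_0 + a_1 x + a_2 x^2, the coefficients solve the normal equations G · a = b where
  G_{ij} = <φ_i, φ_j> and b_i = <f, φ_i>, with φ_0 = 1, φ_1 = x, φ_2 = x^2.
G =
  [2, 0, 2/3]
  [0, 2/3, 0]
  [2/3, 0, 2/5],
b = (8/3, 6/5, 8/15).
Solving gives a_0 = 2, a_1 = 9/5, a_2 = -2, so
  g(x) = -2*x^2 + 9*x/5 + 2.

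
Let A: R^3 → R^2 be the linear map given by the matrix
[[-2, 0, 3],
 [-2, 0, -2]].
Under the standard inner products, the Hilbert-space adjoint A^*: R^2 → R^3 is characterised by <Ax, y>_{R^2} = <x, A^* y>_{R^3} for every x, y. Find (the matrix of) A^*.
A^* = A^T =
[[-2, -2],
 [0, 0],
 [3, -2]]

For real matrices with standard dot products, the defining identity <Ax, y> = <x, A^* y> gives (Ax)^T y = x^T (A^*) y, i.e. x^T A^T y = x^T (A^*) y. Since this holds for all x, y, we must have A^* = A^T. Therefore
A^* =
[[-2, -2],
 [0, 0],
 [3, -2]].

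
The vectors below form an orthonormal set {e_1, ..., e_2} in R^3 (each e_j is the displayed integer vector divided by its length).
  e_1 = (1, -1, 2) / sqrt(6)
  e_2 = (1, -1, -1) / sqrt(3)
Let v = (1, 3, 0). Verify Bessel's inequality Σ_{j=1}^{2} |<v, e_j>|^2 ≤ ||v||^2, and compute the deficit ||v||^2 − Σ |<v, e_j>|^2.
Σ |<v, e_j>|^2 = 2; ||v||^2 = 10; deficit = 8

Write each e_j = u_j / sqrt(<u_j, u_j>) where u_j is the displayed integer vector. Then <v, e_j> = <v, u_j> / sqrt(<u_j, u_j>), so |<v, e_j>|^2 = <v, u_j>^2 / <u_j, u_j>.
Coefficients: <v, e_1> = -2/sqrt(6), <v, e_2> = -2/sqrt(3).
Square and sum: Σ |<v, e_j>|^2 = 2.
Compute ||v||^2 = v·v = 10.
Deficit = 10 − 2 = 8 ≥ 0, confirming Bessel's inequality. (The deficit equals ||v − Σ <v,e_j> e_j||^2, the squared distance from v to span{e_j}.)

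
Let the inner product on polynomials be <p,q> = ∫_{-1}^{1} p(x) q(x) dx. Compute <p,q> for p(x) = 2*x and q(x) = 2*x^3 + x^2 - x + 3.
<p,q> = 4/15

Expand the product: p(x)·q(x) = 4*x^4 + 2*x^3 - 2*x^2 + 6*x.
∫_{-1}^{1} of each monomial x^k gives [2/(k+1) if k even, 0 if k odd]. Integrating term-by-term (or equivalently evaluating the antiderivative F(x) = 4*x^5/5 + x^4/2 - 2*x^3/3 + 3*x^2 at the endpoints):
  F(1) − F(−1) = 109/30 − (101/30) = 4/15.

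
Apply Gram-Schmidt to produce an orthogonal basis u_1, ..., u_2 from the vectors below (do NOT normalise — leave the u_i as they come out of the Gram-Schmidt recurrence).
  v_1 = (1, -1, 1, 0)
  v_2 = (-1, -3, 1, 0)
Orthogonal basis:
  u_1 = (1, -1, 1, 0)
  u_2 = (-2, -2, 0, 0)

Apply the Gram-Schmidt recurrence
  u_1 = v_1
  u_i = v_i − Σ_{j<i} ((v_i · u_j) / (u_j · u_j)) · u_j.

Step by step this gives:
  u_1 = (1, -1, 1, 0)
  u_2 = (-2, -2, 0, 0)

Orthogonality check:
  u_2 · u_1 = 0 (should be 0)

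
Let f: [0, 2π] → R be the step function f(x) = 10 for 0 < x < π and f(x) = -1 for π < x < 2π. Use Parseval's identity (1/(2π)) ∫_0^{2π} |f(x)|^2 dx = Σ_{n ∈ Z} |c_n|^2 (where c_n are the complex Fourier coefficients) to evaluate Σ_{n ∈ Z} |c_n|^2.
Σ |c_n|^2 = 101/2

Parseval equates the L^2 energy of f (normalised by 1/(2π)) with the ℓ^2 sum of its Fourier coefficients: (1/(2π)) ∫_0^{2π} |f|^2 = Σ |c_n|^2.
Compute the left side: (1/(2π)) [∫_0^π 10^2 dx + ∫_π^{2π} (-1)^2 dx] = (1/(2π)) · (100π + 1π) = (100 + 1)/2 = 101/2.
So Σ_{n ∈ Z} |c_n|^2 = 101/2.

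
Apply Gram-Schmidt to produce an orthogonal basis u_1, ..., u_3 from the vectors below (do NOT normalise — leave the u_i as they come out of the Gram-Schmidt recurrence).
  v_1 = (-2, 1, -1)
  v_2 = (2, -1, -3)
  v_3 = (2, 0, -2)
Orthogonal basis:
  u_1 = (-2, 1, -1)
  u_2 = (4/3, -2/3, -10/3)
  u_3 = (2/5, 4/5, 0)

Apply the Gram-Schmidt recurrence
  u_1 = v_1
  u_i = v_i − Σ_{j<i} ((v_i · u_j) / (u_j · u_j)) · u_j.

Step by step this gives:
  u_1 = (-2, 1, -1)
  u_2 = (4/3, -2/3, -10/3)
  u_3 = (2/5, 4/5, 0)

Orthogonality check:
  u_2 · u_1 = 0 (should be 0)
  u_3 · u_1 = 0 (should be 0)
  u_3 · u_2 = 0 (should be 0)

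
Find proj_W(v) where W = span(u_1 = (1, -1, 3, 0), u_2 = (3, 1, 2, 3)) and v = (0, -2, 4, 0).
proj_W(v) = (136/189, -320/189, 730/189, -46/63)

Set up U = [u_1 | ... | u_2] ∈ R^(4×2). The projector onto W = col(U) is P = U (U^T U)^(-1) U^T.
Compute U^T U =
  [11, 8]
  [8, 23],
and U^T v = (14, 6).
Solve U^T U · c = U^T v for the coefficients: c = (274/189, -46/189). The projection is proj_W(v) = U c.
Check: (v - proj_W(v)) · u_1 = 0  (should be 0).
Check: (v - proj_W(v)) · u_2 = 0  (should be 0).
Result: proj_W(v) = (136/189, -320/189, 730/189, -46/63).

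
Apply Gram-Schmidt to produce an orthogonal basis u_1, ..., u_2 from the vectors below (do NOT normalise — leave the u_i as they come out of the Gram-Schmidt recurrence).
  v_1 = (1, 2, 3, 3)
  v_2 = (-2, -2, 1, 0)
Orthogonal basis:
  u_1 = (1, 2, 3, 3)
  u_2 = (-43/23, -40/23, 32/23, 9/23)

Apply the Gram-Schmidt recurrence
  u_1 = v_1
  u_i = v_i − Σ_{j<i} ((v_i · u_j) / (u_j · u_j)) · u_j.

Step by step this gives:
  u_1 = (1, 2, 3, 3)
  u_2 = (-43/23, -40/23, 32/23, 9/23)

Orthogonality check:
  u_2 · u_1 = 0 (should be 0)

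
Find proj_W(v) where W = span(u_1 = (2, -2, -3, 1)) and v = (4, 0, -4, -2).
proj_W(v) = (2, -2, -3, 1)

Set up U = [u_1 | ... | u_1] ∈ R^(4×1). The projector onto W = col(U) is P = U (U^T U)^(-1) U^T.
Compute U^T U =
  [18],
and U^T v = (18).
Solve U^T U · c = U^T v for the coefficients: c = (1). The projection is proj_W(v) = U c.
Check: (v - proj_W(v)) · u_1 = 0  (should be 0).
Result: proj_W(v) = (2, -2, -3, 1).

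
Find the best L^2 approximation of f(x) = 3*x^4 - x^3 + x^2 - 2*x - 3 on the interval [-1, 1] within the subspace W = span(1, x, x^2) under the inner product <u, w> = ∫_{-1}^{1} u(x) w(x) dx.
g(x) = 25*x^2/7 - 13*x/5 - 114/35

The best approximation g ∈ W is the orthogonal projection of f onto W. Writing g = a_0 + a_1 x + a_2 x^2, the coefficients solve the normal equations G · a = b where
  G_{ij} = <φ_i, φ_j> and b_i = <f, φ_i>, with φ_0 = 1, φ_1 = x, φ_2 = x^2.
G =
  [2, 0, 2/3]
  [0, 2/3, 0]
  [2/3, 0, 2/5],
b = (-62/15, -26/15, -26/35).
Solving gives a_0 = -114/35, a_1 = -13/5, a_2 = 25/7, so
  g(x) = 25*x^2/7 - 13*x/5 - 114/35.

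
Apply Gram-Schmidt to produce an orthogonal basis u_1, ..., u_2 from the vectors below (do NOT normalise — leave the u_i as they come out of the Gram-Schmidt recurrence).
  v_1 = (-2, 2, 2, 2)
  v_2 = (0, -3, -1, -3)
Orthogonal basis:
  u_1 = (-2, 2, 2, 2)
  u_2 = (-7/4, -5/4, 3/4, -5/4)

Apply the Gram-Schmidt recurrence
  u_1 = v_1
  u_i = v_i − Σ_{j<i} ((v_i · u_j) / (u_j · u_j)) · u_j.

Step by step this gives:
  u_1 = (-2, 2, 2, 2)
  u_2 = (-7/4, -5/4, 3/4, -5/4)

Orthogonality check:
  u_2 · u_1 = 0 (should be 0)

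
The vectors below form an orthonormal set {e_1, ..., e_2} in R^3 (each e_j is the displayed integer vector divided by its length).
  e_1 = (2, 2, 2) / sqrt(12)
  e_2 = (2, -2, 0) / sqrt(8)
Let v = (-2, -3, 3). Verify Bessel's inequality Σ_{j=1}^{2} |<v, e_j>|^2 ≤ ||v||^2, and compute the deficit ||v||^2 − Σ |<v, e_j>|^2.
Σ |<v, e_j>|^2 = 11/6; ||v||^2 = 22; deficit = 121/6

Write each e_j = u_j / sqrt(<u_j, u_j>) where u_j is the displayed integer vector. Then <v, e_j> = <v, u_j> / sqrt(<u_j, u_j>), so |<v, e_j>|^2 = <v, u_j>^2 / <u_j, u_j>.
Coefficients: <v, e_1> = -4/sqrt(12), <v, e_2> = 2/sqrt(8).
Square and sum: Σ |<v, e_j>|^2 = 11/6.
Compute ||v||^2 = v·v = 22.
Deficit = 22 − 11/6 = 121/6 ≥ 0, confirming Bessel's inequality. (The deficit equals ||v − Σ <v,e_j> e_j||^2, the squared distance from v to span{e_j}.)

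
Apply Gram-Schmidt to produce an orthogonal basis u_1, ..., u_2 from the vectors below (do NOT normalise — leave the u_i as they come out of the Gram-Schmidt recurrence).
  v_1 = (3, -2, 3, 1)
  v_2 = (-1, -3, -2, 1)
Orthogonal basis:
  u_1 = (3, -2, 3, 1)
  u_2 = (-17/23, -73/23, -40/23, 25/23)

Apply the Gram-Schmidt recurrence
  u_1 = v_1
  u_i = v_i − Σ_{j<i} ((v_i · u_j) / (u_j · u_j)) · u_j.

Step by step this gives:
  u_1 = (3, -2, 3, 1)
  u_2 = (-17/23, -73/23, -40/23, 25/23)

Orthogonality check:
  u_2 · u_1 = 0 (should be 0)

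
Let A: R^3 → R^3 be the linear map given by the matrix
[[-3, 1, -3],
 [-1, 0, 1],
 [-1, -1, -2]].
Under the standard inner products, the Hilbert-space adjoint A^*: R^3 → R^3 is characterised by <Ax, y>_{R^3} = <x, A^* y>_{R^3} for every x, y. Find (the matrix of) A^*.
A^* = A^T =
[[-3, -1, -1],
 [1, 0, -1],
 [-3, 1, -2]]

For real matrices with standard dot products, the defining identity <Ax, y> = <x, A^* y> gives (Ax)^T y = x^T (A^*) y, i.e. x^T A^T y = x^T (A^*) y. Since this holds for all x, y, we must have A^* = A^T. Therefore
A^* =
[[-3, -1, -1],
 [1, 0, -1],
 [-3, 1, -2]].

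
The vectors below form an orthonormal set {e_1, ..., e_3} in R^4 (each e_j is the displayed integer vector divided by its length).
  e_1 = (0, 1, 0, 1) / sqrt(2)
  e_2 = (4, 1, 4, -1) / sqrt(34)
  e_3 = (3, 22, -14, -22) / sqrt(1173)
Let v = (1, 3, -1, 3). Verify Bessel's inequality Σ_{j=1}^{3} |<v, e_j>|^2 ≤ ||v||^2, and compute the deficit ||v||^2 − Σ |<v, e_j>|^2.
Σ |<v, e_j>|^2 = 1259/69; ||v||^2 = 20; deficit = 121/69

Write each e_j = u_j / sqrt(<u_j, u_j>) where u_j is the displayed integer vector. Then <v, e_j> = <v, u_j> / sqrt(<u_j, u_j>), so |<v, e_j>|^2 = <v, u_j>^2 / <u_j, u_j>.
Coefficients: <v, e_1> = 6/sqrt(2), <v, e_2> = 0/sqrt(34), <v, e_3> = 17/sqrt(1173).
Square and sum: Σ |<v, e_j>|^2 = 1259/69.
Compute ||v||^2 = v·v = 20.
Deficit = 20 − 1259/69 = 121/69 ≥ 0, confirming Bessel's inequality. (The deficit equals ||v − Σ <v,e_j> e_j||^2, the squared distance from v to span{e_j}.)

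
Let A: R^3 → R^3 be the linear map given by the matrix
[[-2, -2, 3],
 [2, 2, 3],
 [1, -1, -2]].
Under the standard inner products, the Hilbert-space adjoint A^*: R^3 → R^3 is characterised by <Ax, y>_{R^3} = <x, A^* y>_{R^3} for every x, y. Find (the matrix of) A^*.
A^* = A^T =
[[-2, 2, 1],
 [-2, 2, -1],
 [3, 3, -2]]

For real matrices with standard dot products, the defining identity <Ax, y> = <x, A^* y> gives (Ax)^T y = x^T (A^*) y, i.e. x^T A^T y = x^T (A^*) y. Since this holds for all x, y, we must have A^* = A^T. Therefore
A^* =
[[-2, 2, 1],
 [-2, 2, -1],
 [3, 3, -2]].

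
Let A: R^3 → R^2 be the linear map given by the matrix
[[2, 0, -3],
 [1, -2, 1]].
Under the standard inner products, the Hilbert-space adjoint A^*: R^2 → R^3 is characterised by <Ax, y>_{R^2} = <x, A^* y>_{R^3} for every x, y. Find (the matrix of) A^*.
A^* = A^T =
[[2, 1],
 [0, -2],
 [-3, 1]]

For real matrices with standard dot products, the defining identity <Ax, y> = <x, A^* y> gives (Ax)^T y = x^T (A^*) y, i.e. x^T A^T y = x^T (A^*) y. Since this holds for all x, y, we must have A^* = A^T. Therefore
A^* =
[[2, 1],
 [0, -2],
 [-3, 1]].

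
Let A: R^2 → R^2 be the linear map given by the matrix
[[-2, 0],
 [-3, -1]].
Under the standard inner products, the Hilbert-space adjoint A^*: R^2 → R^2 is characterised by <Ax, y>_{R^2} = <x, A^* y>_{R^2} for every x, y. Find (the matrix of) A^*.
A^* = A^T =
[[-2, -3],
 [0, -1]]

For real matrices with standard dot products, the defining identity <Ax, y> = <x, A^* y> gives (Ax)^T y = x^T (A^*) y, i.e. x^T A^T y = x^T (A^*) y. Since this holds for all x, y, we must have A^* = A^T. Therefore
A^* =
[[-2, -3],
 [0, -1]].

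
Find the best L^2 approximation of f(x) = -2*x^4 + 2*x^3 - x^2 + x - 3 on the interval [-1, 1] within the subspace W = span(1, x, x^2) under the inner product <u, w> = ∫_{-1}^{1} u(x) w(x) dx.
g(x) = -19*x^2/7 + 11*x/5 - 99/35

The best approximation g ∈ W is the orthogonal projection of f onto W. Writing g = a_0 + a_1 x + a_2 x^2, the coefficients solve the normal equations G · a = b where
  G_{ij} = <φ_i, φ_j> and b_i = <f, φ_i>, with φ_0 = 1, φ_1 = x, φ_2 = x^2.
G =
  [2, 0, 2/3]
  [0, 2/3, 0]
  [2/3, 0, 2/5],
b = (-112/15, 22/15, -104/35).
Solving gives a_0 = -99/35, a_1 = 11/5, a_2 = -19/7, so
  g(x) = -19*x^2/7 + 11*x/5 - 99/35.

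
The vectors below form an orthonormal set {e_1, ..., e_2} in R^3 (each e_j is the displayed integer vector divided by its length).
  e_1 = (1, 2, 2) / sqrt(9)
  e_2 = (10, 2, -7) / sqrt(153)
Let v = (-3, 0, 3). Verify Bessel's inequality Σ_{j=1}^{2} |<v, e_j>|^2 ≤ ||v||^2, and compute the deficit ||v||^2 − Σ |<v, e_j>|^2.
Σ |<v, e_j>|^2 = 18; ||v||^2 = 18; deficit = 0

Write each e_j = u_j / sqrt(<u_j, u_j>) where u_j is the displayed integer vector. Then <v, e_j> = <v, u_j> / sqrt(<u_j, u_j>), so |<v, e_j>|^2 = <v, u_j>^2 / <u_j, u_j>.
Coefficients: <v, e_1> = 3/sqrt(9), <v, e_2> = -51/sqrt(153).
Square and sum: Σ |<v, e_j>|^2 = 18.
Compute ||v||^2 = v·v = 18.
Deficit = 18 − 18 = 0 ≥ 0, confirming Bessel's inequality. (The deficit equals ||v − Σ <v,e_j> e_j||^2, the squared distance from v to span{e_j}.)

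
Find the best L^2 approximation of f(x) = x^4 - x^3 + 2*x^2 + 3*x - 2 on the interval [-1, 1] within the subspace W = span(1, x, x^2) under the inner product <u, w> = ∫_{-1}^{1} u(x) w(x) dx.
g(x) = 20*x^2/7 + 12*x/5 - 73/35

The best approximation g ∈ W is the orthogonal projection of f onto W. Writing g = a_0 + a_1 x + a_2 x^2, the coefficients solve the normal equations G · a = b where
  G_{ij} = <φ_i, φ_j> and b_i = <f, φ_i>, with φ_0 = 1, φ_1 = x, φ_2 = x^2.
G =
  [2, 0, 2/3]
  [0, 2/3, 0]
  [2/3, 0, 2/5],
b = (-34/15, 8/5, -26/105).
Solving gives a_0 = -73/35, a_1 = 12/5, a_2 = 20/7, so
  g(x) = 20*x^2/7 + 12*x/5 - 73/35.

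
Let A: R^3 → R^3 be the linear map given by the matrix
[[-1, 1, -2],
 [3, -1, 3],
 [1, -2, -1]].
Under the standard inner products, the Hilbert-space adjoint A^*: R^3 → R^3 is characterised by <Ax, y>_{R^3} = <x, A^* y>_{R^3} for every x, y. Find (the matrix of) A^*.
A^* = A^T =
[[-1, 3, 1],
 [1, -1, -2],
 [-2, 3, -1]]

For real matrices with standard dot products, the defining identity <Ax, y> = <x, A^* y> gives (Ax)^T y = x^T (A^*) y, i.e. x^T A^T y = x^T (A^*) y. Since this holds for all x, y, we must have A^* = A^T. Therefore
A^* =
[[-1, 3, 1],
 [1, -1, -2],
 [-2, 3, -1]].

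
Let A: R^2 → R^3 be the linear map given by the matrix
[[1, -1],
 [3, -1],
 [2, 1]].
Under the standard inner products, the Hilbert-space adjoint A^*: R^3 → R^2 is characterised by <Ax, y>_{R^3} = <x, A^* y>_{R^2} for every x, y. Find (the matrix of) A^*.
A^* = A^T =
[[1, 3, 2],
 [-1, -1, 1]]

For real matrices with standard dot products, the defining identity <Ax, y> = <x, A^* y> gives (Ax)^T y = x^T (A^*) y, i.e. x^T A^T y = x^T (A^*) y. Since this holds for all x, y, we must have A^* = A^T. Therefore
A^* =
[[1, 3, 2],
 [-1, -1, 1]].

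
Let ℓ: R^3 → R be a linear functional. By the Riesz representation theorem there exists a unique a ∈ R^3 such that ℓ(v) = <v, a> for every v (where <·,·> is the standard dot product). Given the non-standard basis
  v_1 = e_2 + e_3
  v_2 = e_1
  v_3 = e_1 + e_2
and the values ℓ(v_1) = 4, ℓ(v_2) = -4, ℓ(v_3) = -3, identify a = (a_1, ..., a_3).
a = (-4, 1, 3)

Write a = (a_1, ..., a_3) in the standard basis. For each basis vector v_i, ℓ(v_i) = <v_i, a> is a linear equation in the a_j's. Collect the n equations into a matrix system V a = ℓ, where row i of V is v_i (expressed in the standard basis). Since V is invertible (lower-triangular with 1s on the diagonal, up to permutation), solve by back-substitution:
  V =
[[0, 1, 1],
 [1, 0, 0],
 [1, 1, 0]]
  V a = (4, -4, -3)
Solving gives a = (-4, 1, 3).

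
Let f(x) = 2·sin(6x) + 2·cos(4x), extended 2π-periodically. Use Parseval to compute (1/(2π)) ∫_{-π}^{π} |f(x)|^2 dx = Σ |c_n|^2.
Σ |c_n|^2 = 4

Expand |f|^2 and use orthogonality of {sin(nx), cos(mx)} on [-π, π]:
  ∫_{-π}^{π} sin(nx)^2 dx = π, ∫ cos(mx)^2 dx = π, and cross terms integrate to 0.
So ∫_{-π}^{π} f(x)^2 dx = 2^2 · π + 2^2 · π = (4 + 4)π.
Divide by 2π: (4 + 4)/2 = 4.
By Parseval, this equals Σ |c_n|^2.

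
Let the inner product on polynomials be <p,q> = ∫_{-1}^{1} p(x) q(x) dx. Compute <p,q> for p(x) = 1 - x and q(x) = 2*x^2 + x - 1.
<p,q> = -4/3

Expand the product: p(x)·q(x) = -2*x^3 + x^2 + 2*x - 1.
∫_{-1}^{1} of each monomial x^k gives [2/(k+1) if k even, 0 if k odd]. Integrating term-by-term (or equivalently evaluating the antiderivative F(x) = -x^4/2 + x^3/3 + x^2 - x at the endpoints):
  F(1) − F(−1) = -1/6 − (7/6) = -4/3.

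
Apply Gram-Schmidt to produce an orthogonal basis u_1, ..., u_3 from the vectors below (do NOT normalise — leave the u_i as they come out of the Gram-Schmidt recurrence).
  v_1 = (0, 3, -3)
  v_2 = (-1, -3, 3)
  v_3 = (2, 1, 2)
Orthogonal basis:
  u_1 = (0, 3, -3)
  u_2 = (-1, 0, 0)
  u_3 = (0, 3/2, 3/2)

Apply the Gram-Schmidt recurrence
  u_1 = v_1
  u_i = v_i − Σ_{j<i} ((v_i · u_j) / (u_j · u_j)) · u_j.

Step by step this gives:
  u_1 = (0, 3, -3)
  u_2 = (-1, 0, 0)
  u_3 = (0, 3/2, 3/2)

Orthogonality check:
  u_2 · u_1 = 0 (should be 0)
  u_3 · u_1 = 0 (should be 0)
  u_3 · u_2 = 0 (should be 0)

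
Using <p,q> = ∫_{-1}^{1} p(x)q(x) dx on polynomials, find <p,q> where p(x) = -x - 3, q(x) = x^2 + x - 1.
<p,q> = 10/3

Expand the product: p(x)·q(x) = -x^3 - 4*x^2 - 2*x + 3.
∫_{-1}^{1} of each monomial x^k gives [2/(k+1) if k even, 0 if k odd]. Integrating term-by-term (or equivalently evaluating the antiderivative F(x) = -x^4/4 - 4*x^3/3 - x^2 + 3*x at the endpoints):
  F(1) − F(−1) = 5/12 − (-35/12) = 10/3.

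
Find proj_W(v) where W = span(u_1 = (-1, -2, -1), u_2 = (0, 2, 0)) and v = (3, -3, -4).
proj_W(v) = (-1/2, -3, -1/2)

Set up U = [u_1 | ... | u_2] ∈ R^(3×2). The projector onto W = col(U) is P = U (U^T U)^(-1) U^T.
Compute U^T U =
  [6, -4]
  [-4, 4],
and U^T v = (7, -6).
Solve U^T U · c = U^T v for the coefficients: c = (1/2, -1). The projection is proj_W(v) = U c.
Check: (v - proj_W(v)) · u_1 = 0  (should be 0).
Check: (v - proj_W(v)) · u_2 = 0  (should be 0).
Result: proj_W(v) = (-1/2, -3, -1/2).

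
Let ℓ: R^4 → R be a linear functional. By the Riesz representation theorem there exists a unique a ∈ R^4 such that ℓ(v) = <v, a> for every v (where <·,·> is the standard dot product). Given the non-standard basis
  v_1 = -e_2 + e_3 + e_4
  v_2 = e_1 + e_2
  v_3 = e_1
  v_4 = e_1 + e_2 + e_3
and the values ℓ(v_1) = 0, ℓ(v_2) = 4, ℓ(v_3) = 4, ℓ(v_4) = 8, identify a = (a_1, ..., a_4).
a = (4, 0, 4, -4)

Write a = (a_1, ..., a_4) in the standard basis. For each basis vector v_i, ℓ(v_i) = <v_i, a> is a linear equation in the a_j's. Collect the n equations into a matrix system V a = ℓ, where row i of V is v_i (expressed in the standard basis). Since V is invertible (lower-triangular with 1s on the diagonal, up to permutation), solve by back-substitution:
  V =
[[0, -1, 1, 1],
 [1, 1, 0, 0],
 [1, 0, 0, 0],
 [1, 1, 1, 0]]
  V a = (0, 4, 4, 8)
Solving gives a = (4, 0, 4, -4).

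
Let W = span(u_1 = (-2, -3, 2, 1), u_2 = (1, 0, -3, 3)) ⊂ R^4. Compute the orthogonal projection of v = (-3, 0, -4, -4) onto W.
proj_W(v) = (174/317, 387/317, -6/317, -381/317)

Set up U = [u_1 | ... | u_2] ∈ R^(4×2). The projector onto W = col(U) is P = U (U^T U)^(-1) U^T.
Compute U^T U =
  [18, -5]
  [-5, 19],
and U^T v = (-6, -3).
Solve U^T U · c = U^T v for the coefficients: c = (-129/317, -84/317). The projection is proj_W(v) = U c.
Check: (v - proj_W(v)) · u_1 = 0  (should be 0).
Check: (v - proj_W(v)) · u_2 = 0  (should be 0).
Result: proj_W(v) = (174/317, 387/317, -6/317, -381/317).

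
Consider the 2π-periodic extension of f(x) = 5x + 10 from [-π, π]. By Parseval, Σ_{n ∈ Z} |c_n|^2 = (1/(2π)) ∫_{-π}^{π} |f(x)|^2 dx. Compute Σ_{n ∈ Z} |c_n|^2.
Σ |c_n|^2 = 25π^2/3 + 100

Expand and integrate term by term over [-π, π]:
  ∫ (5x)^2 dx = 25·(2π^3/3); ∫ 2·5·(10)·x dx = 0 (odd integrand); ∫ 10^2 dx = 100·2π.
So (1/(2π)) ∫_{-π}^{π} (5x + 10)^2 dx = 25π^2/3 + 100 = 25π^2/3 + 100.
Parseval ⇒ Σ |c_n|^2 = 25π^2/3 + 100.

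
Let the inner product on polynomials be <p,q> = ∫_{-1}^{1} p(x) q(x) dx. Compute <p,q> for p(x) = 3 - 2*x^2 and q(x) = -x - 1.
<p,q> = -14/3

Expand the product: p(x)·q(x) = 2*x^3 + 2*x^2 - 3*x - 3.
∫_{-1}^{1} of each monomial x^k gives [2/(k+1) if k even, 0 if k odd]. Integrating term-by-term (or equivalently evaluating the antiderivative F(x) = x^4/2 + 2*x^3/3 - 3*x^2/2 - 3*x at the endpoints):
  F(1) − F(−1) = -10/3 − (4/3) = -14/3.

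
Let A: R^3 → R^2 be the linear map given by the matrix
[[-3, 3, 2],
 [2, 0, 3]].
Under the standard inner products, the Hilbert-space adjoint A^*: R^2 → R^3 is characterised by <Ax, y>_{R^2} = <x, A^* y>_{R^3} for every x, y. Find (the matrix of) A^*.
A^* = A^T =
[[-3, 2],
 [3, 0],
 [2, 3]]

For real matrices with standard dot products, the defining identity <Ax, y> = <x, A^* y> gives (Ax)^T y = x^T (A^*) y, i.e. x^T A^T y = x^T (A^*) y. Since this holds for all x, y, we must have A^* = A^T. Therefore
A^* =
[[-3, 2],
 [3, 0],
 [2, 3]].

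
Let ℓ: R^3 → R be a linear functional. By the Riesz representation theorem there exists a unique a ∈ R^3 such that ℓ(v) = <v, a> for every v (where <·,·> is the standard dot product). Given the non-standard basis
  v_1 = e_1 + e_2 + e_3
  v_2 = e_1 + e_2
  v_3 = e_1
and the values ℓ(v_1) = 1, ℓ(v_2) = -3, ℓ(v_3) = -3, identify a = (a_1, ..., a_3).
a = (-3, 0, 4)

Write a = (a_1, ..., a_3) in the standard basis. For each basis vector v_i, ℓ(v_i) = <v_i, a> is a linear equation in the a_j's. Collect the n equations into a matrix system V a = ℓ, where row i of V is v_i (expressed in the standard basis). Since V is invertible (lower-triangular with 1s on the diagonal, up to permutation), solve by back-substitution:
  V =
[[1, 1, 1],
 [1, 1, 0],
 [1, 0, 0]]
  V a = (1, -3, -3)
Solving gives a = (-3, 0, 4).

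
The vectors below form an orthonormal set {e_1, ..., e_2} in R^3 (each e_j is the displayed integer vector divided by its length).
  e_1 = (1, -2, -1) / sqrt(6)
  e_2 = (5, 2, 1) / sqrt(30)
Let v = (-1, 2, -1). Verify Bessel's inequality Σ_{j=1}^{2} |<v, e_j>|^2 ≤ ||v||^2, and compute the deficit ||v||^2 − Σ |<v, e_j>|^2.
Σ |<v, e_j>|^2 = 14/5; ||v||^2 = 6; deficit = 16/5

Write each e_j = u_j / sqrt(<u_j, u_j>) where u_j is the displayed integer vector. Then <v, e_j> = <v, u_j> / sqrt(<u_j, u_j>), so |<v, e_j>|^2 = <v, u_j>^2 / <u_j, u_j>.
Coefficients: <v, e_1> = -4/sqrt(6), <v, e_2> = -2/sqrt(30).
Square and sum: Σ |<v, e_j>|^2 = 14/5.
Compute ||v||^2 = v·v = 6.
Deficit = 6 − 14/5 = 16/5 ≥ 0, confirming Bessel's inequality. (The deficit equals ||v − Σ <v,e_j> e_j||^2, the squared distance from v to span{e_j}.)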